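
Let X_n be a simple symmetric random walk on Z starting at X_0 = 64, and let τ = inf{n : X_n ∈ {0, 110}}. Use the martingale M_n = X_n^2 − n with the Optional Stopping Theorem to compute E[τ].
E[τ] = 2944

M_n = X_n^2 − n is a martingale (since E[X_{n+1}^2 | F_n] = X_n^2 + 1). By OST (τ has finite mean in a bounded region), E[M_τ] = E[M_0] = X_0^2 − 0 = 64^2 = 4096. Also E[M_τ] = E[X_τ^2] − E[τ]. The walk exits at 0 or 110, with P(hit 110 first) = 64/110, so E[X_τ^2] = 110^2 · 64/110 + 0 = 7040. Thus E[τ] = E[X_τ^2] − E[M_τ] = 7040 − 4096 = 2944 = 64(110 − 64) = 2944.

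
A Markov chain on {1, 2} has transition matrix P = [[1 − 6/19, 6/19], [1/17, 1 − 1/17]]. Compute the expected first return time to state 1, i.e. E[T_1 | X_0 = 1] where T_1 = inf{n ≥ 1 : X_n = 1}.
E[T_1 | X_0 = 1] = 1/π_1 = 121/19

For an irreducible recurrent Markov chain with stationary distribution π, E[T_i | X_0 = i] = 1/π_i (Kac's formula). Here π_1 = (1/17)/(6/19 + 1/17) = (1/17)/(121/323) = 19/121, so E[T_1 | X_0 = 1] = 1/π_1 = (6/19 + 1/17)/(1/17) = (121/323)/(1/17) = 121/19.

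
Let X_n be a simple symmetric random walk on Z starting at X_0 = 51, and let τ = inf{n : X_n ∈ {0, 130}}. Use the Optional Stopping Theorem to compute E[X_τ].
E[X_τ] = 51

X_n is a martingale and τ is a bounded-mean stopping time (indeed τ is finite a.s. with bounded expectation since the walk is in a bounded region). By the OST, E[X_τ] = E[X_0] = 51. Equivalently: E[X_τ] = 130 · P(hit 130 first) + 0 · P(hit 0 first) = 130 · (51/130) = 51.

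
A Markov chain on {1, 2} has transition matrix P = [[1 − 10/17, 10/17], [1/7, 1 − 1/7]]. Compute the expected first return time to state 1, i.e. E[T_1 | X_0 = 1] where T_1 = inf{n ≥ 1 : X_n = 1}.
E[T_1 | X_0 = 1] = 1/π_1 = 87/17

For an irreducible recurrent Markov chain with stationary distribution π, E[T_i | X_0 = i] = 1/π_i (Kac's formula). Here π_1 = (1/7)/(10/17 + 1/7) = (1/7)/(87/119) = 17/87, so E[T_1 | X_0 = 1] = 1/π_1 = (10/17 + 1/7)/(1/7) = (87/119)/(1/7) = 87/17.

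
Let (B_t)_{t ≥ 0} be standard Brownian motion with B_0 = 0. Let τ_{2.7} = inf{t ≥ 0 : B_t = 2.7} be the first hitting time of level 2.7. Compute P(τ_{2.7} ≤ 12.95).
P(τ_{2.7} ≤ 12.95) = 2(1 − Φ(2.7/√12.95)) = 2(1 − Φ(0.7503)) ≈ 0.4531

By the reflection principle for standard BM, P(τ_b ≤ t) = 2 · P(B_t ≥ b). Since B_t ~ N(0, t), P(B_t ≥ 2.7) = 1 − Φ(2.7/√t) = 1 − Φ(2.7/√12.95) = 1 − Φ(0.7503) ≈ 0.22654. Doubling: P(τ_{2.7} ≤ 12.95) ≈ 2 · 0.22654 = 0.45308 ≈ 0.4531.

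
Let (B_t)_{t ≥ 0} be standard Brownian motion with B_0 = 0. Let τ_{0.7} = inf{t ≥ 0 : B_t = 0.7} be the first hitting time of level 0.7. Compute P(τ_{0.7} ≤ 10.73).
P(τ_{0.7} ≤ 10.73) = 2(1 − Φ(0.7/√10.73)) = 2(1 − Φ(0.2137)) ≈ 0.8308

By the reflection principle for standard BM, P(τ_b ≤ t) = 2 · P(B_t ≥ b). Since B_t ~ N(0, t), P(B_t ≥ 0.7) = 1 − Φ(0.7/√t) = 1 − Φ(0.7/√10.73) = 1 − Φ(0.2137) ≈ 0.41539. Doubling: P(τ_{0.7} ≤ 10.73) ≈ 2 · 0.41539 = 0.83078 ≈ 0.8308.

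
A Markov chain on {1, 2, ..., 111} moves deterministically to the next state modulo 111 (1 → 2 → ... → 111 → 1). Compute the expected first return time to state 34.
E[T_34 | X_0 = 34] = 111

The chain cycles deterministically, so starting at state 34 it returns in exactly 111 steps. Equivalently, the stationary distribution is uniform π_j = 1/111 for every state j, so by Kac's formula E[T_34] = 1/π_34 = 111.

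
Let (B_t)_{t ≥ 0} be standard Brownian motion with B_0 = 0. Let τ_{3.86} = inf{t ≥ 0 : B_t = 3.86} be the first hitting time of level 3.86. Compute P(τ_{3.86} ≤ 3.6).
P(τ_{3.86} ≤ 3.6) = 2(1 − Φ(3.86/√3.6)) = 2(1 − Φ(2.0344)) ≈ 0.0419

By the reflection principle for standard BM, P(τ_b ≤ t) = 2 · P(B_t ≥ b). Since B_t ~ N(0, t), P(B_t ≥ 3.86) = 1 − Φ(3.86/√t) = 1 − Φ(3.86/√3.6) = 1 − Φ(2.0344) ≈ 0.02096. Doubling: P(τ_{3.86} ≤ 3.6) ≈ 2 · 0.02096 = 0.04192 ≈ 0.0419.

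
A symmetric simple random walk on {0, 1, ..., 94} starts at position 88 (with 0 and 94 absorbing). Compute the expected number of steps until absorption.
E[τ | X_0 = 88] = 528

Let v_k = E[τ | X_0 = k]. Boundary: v_0 = v_94 = 0. Recurrence: v_k = 1 + (v_{k-1} + v_{k+1})/2 for 1 ≤ k ≤ 93. The particular solution to v_k − (v_{k-1} + v_{k+1})/2 = 1 is v_k = −k^2. Adding homogeneous solution A + B k and matching boundaries gives v_k = k (94 − k). Substituting k = 88: v_88 = 88 · 6 = 528.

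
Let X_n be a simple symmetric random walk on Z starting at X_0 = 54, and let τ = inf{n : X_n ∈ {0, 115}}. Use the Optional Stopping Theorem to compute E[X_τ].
E[X_τ] = 54

X_n is a martingale and τ is a bounded-mean stopping time (indeed τ is finite a.s. with bounded expectation since the walk is in a bounded region). By the OST, E[X_τ] = E[X_0] = 54. Equivalently: E[X_τ] = 115 · P(hit 115 first) + 0 · P(hit 0 first) = 115 · (54/115) = 54.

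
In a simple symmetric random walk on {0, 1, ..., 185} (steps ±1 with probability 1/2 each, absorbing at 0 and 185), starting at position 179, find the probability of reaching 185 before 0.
P(hit 185 before 0) = 179/185

Let u_k = P(hit 185 before 0 | start at k). Then u_0 = 0, u_185 = 1, and u_k = u_{k-1}/2 + u_{k+1}/2 for 1 ≤ k ≤ 184. This harmonic recurrence is solved by u_k = k/185, giving u_179 = 179/185.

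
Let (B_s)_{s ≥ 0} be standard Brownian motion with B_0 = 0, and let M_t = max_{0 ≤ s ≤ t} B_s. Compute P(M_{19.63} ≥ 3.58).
P(M_{19.63} ≥ 3.58) = 2·P(B_{19.63} ≥ 3.58) = 2(1 − Φ(3.58/√19.63)) ≈ 0.4191

By the reflection principle for Brownian motion, P(M_t ≥ a) = 2 · P(B_t ≥ a) for a ≥ 0. Since B_t ~ N(0, t), P(B_t ≥ 3.58) = 1 − Φ(3.58/√t) = 1 − Φ(3.58/√19.63) = 1 − Φ(0.8080). So
  P(M_{19.63} ≥ 3.58) = 2(1 − Φ(0.8080)) ≈ 0.4191.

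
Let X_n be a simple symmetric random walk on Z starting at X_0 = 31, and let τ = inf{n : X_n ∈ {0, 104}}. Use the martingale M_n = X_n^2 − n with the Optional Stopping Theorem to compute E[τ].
E[τ] = 2263

M_n = X_n^2 − n is a martingale (since E[X_{n+1}^2 | F_n] = X_n^2 + 1). By OST (τ has finite mean in a bounded region), E[M_τ] = E[M_0] = X_0^2 − 0 = 31^2 = 961. Also E[M_τ] = E[X_τ^2] − E[τ]. The walk exits at 0 or 104, with P(hit 104 first) = 31/104, so E[X_τ^2] = 104^2 · 31/104 + 0 = 3224. Thus E[τ] = E[X_τ^2] − E[M_τ] = 3224 − 961 = 2263 = 31(104 − 31) = 2263.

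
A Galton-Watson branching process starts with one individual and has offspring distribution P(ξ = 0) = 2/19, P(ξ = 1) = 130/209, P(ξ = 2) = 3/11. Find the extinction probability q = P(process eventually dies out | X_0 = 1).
q = 22/57

The pgf is f(s) = 2/19 + 130/209·s + 3/11·s². The extinction probability q is the smallest fixed point of f in [0, 1]. Setting s = f(s):
  3/11·s² + (130/209 − 1)·s + 2/19 = 0
  3/11·s² − (2/19 + 3/11)·s + 2/19 = 0
which factors as (s − 1)·(3/11·s − 2/19) = 0, giving roots s = 1 and s = (2/19)/(3/11) = 22/57.
Mean offspring μ = 130/209 + 2·3/11 = 244/209 > 1 (supercritical), so q < 1. The extinction probability is the smaller root: q = (2/19)/(3/11) = 22/57.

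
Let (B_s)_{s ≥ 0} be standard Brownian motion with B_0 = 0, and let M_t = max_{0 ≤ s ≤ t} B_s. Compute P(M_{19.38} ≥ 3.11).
P(M_{19.38} ≥ 3.11) = 2·P(B_{19.38} ≥ 3.11) = 2(1 − Φ(3.11/√19.38)) ≈ 0.4799

By the reflection principle for Brownian motion, P(M_t ≥ a) = 2 · P(B_t ≥ a) for a ≥ 0. Since B_t ~ N(0, t), P(B_t ≥ 3.11) = 1 − Φ(3.11/√t) = 1 − Φ(3.11/√19.38) = 1 − Φ(0.7065). So
  P(M_{19.38} ≥ 3.11) = 2(1 − Φ(0.7065)) ≈ 0.4799.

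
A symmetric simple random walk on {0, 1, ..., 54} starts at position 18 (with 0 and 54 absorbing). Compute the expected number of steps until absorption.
E[τ | X_0 = 18] = 648

Let v_k = E[τ | X_0 = k]. Boundary: v_0 = v_54 = 0. Recurrence: v_k = 1 + (v_{k-1} + v_{k+1})/2 for 1 ≤ k ≤ 53. The particular solution to v_k − (v_{k-1} + v_{k+1})/2 = 1 is v_k = −k^2. Adding homogeneous solution A + B k and matching boundaries gives v_k = k (54 − k). Substituting k = 18: v_18 = 18 · 36 = 648.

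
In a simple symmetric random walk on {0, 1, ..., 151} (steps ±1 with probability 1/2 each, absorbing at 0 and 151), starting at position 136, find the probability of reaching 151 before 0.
P(hit 151 before 0) = 136/151

Let u_k = P(hit 151 before 0 | start at k). Then u_0 = 0, u_151 = 1, and u_k = u_{k-1}/2 + u_{k+1}/2 for 1 ≤ k ≤ 150. This harmonic recurrence is solved by u_k = k/151, giving u_136 = 136/151.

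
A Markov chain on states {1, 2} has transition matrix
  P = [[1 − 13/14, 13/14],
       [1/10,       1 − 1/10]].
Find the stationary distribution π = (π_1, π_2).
π_1 = 7/72, π_2 = 65/72

Solve πP = π with π_1 + π_2 = 1. From πP = π: π_1 · (1 − 13/14) + π_2 · 1/10 = π_1 ⇒ π_2 · 1/10 = π_1 · 13/14 ⇒ π_2/π_1 = (13/14)/(1/10) = 65/7. Together with π_1 + π_2 = 1:
  π_1 = (1/10)/(13/14 + 1/10) = (1/10)/(36/35) = 7/72,
  π_2 = (13/14)/(13/14 + 1/10) = (13/14)/(36/35) = 65/72.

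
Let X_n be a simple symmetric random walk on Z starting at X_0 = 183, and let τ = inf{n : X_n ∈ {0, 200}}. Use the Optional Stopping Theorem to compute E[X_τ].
E[X_τ] = 183

X_n is a martingale and τ is a bounded-mean stopping time (indeed τ is finite a.s. with bounded expectation since the walk is in a bounded region). By the OST, E[X_τ] = E[X_0] = 183. Equivalently: E[X_τ] = 200 · P(hit 200 first) + 0 · P(hit 0 first) = 200 · (183/200) = 183.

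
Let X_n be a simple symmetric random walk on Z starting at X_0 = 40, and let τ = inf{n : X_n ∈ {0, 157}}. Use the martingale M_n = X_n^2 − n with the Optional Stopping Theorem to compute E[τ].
E[τ] = 4680

M_n = X_n^2 − n is a martingale (since E[X_{n+1}^2 | F_n] = X_n^2 + 1). By OST (τ has finite mean in a bounded region), E[M_τ] = E[M_0] = X_0^2 − 0 = 40^2 = 1600. Also E[M_τ] = E[X_τ^2] − E[τ]. The walk exits at 0 or 157, with P(hit 157 first) = 40/157, so E[X_τ^2] = 157^2 · 40/157 + 0 = 6280. Thus E[τ] = E[X_τ^2] − E[M_τ] = 6280 − 1600 = 4680 = 40(157 − 40) = 4680.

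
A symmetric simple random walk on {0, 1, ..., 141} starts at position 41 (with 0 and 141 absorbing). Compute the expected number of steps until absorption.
E[τ | X_0 = 41] = 4100

Let v_k = E[τ | X_0 = k]. Boundary: v_0 = v_141 = 0. Recurrence: v_k = 1 + (v_{k-1} + v_{k+1})/2 for 1 ≤ k ≤ 140. The particular solution to v_k − (v_{k-1} + v_{k+1})/2 = 1 is v_k = −k^2. Adding homogeneous solution A + B k and matching boundaries gives v_k = k (141 − k). Substituting k = 41: v_41 = 41 · 100 = 4100.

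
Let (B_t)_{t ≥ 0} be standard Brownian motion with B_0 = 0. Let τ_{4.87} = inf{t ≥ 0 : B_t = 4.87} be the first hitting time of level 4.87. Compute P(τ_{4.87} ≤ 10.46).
P(τ_{4.87} ≤ 10.46) = 2(1 − Φ(4.87/√10.46)) = 2(1 − Φ(1.5058)) ≈ 0.1321

By the reflection principle for standard BM, P(τ_b ≤ t) = 2 · P(B_t ≥ b). Since B_t ~ N(0, t), P(B_t ≥ 4.87) = 1 − Φ(4.87/√t) = 1 − Φ(4.87/√10.46) = 1 − Φ(1.5058) ≈ 0.06606. Doubling: P(τ_{4.87} ≤ 10.46) ≈ 2 · 0.06606 = 0.13212 ≈ 0.1321.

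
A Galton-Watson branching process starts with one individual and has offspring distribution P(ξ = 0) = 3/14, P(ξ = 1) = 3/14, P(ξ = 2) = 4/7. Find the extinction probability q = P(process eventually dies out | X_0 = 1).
q = 3/8

The pgf is f(s) = 3/14 + 3/14·s + 4/7·s². The extinction probability q is the smallest fixed point of f in [0, 1]. Setting s = f(s):
  4/7·s² + (3/14 − 1)·s + 3/14 = 0
  4/7·s² − (3/14 + 4/7)·s + 3/14 = 0
which factors as (s − 1)·(4/7·s − 3/14) = 0, giving roots s = 1 and s = (3/14)/(4/7) = 3/8.
Mean offspring μ = 3/14 + 2·4/7 = 19/14 > 1 (supercritical), so q < 1. The extinction probability is the smaller root: q = (3/14)/(4/7) = 3/8.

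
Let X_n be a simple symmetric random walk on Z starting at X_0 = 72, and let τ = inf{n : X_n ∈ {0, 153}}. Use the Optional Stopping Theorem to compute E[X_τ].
E[X_τ] = 72

X_n is a martingale and τ is a bounded-mean stopping time (indeed τ is finite a.s. with bounded expectation since the walk is in a bounded region). By the OST, E[X_τ] = E[X_0] = 72. Equivalently: E[X_τ] = 153 · P(hit 153 first) + 0 · P(hit 0 first) = 153 · (72/153) = 72.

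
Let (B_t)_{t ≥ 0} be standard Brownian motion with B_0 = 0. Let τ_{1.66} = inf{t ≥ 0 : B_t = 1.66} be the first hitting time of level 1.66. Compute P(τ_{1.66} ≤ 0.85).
P(τ_{1.66} ≤ 0.85) = 2(1 − Φ(1.66/√0.85)) = 2(1 − Φ(1.8005)) ≈ 0.0718

By the reflection principle for standard BM, P(τ_b ≤ t) = 2 · P(B_t ≥ b). Since B_t ~ N(0, t), P(B_t ≥ 1.66) = 1 − Φ(1.66/√t) = 1 − Φ(1.66/√0.85) = 1 − Φ(1.8005) ≈ 0.03589. Doubling: P(τ_{1.66} ≤ 0.85) ≈ 2 · 0.03589 = 0.07178 ≈ 0.0718.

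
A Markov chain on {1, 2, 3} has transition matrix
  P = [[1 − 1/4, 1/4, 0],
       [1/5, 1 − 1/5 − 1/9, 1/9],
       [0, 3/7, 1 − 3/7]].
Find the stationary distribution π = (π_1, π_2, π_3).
π = (54/139, 135/278, 35/278)

This is a birth-death chain on three states, which satisfies detailed balance: π_1 · P_{12} = π_2 · P_{21} and π_2 · P_{23} = π_3 · P_{32}.
From π_1 · 1/4 = π_2 · 1/5: π_2/π_1 = (1/4)/(1/5) = 5/4.
From π_2 · 1/9 = π_3 · 3/7: π_3/π_2 = (1/9)/(3/7) = 7/27.
Take π_1 proportional to 1; then unnormalized π = (1, 5/4, 35/108). Normalize by dividing by the sum 139/54:
  π = (54/139, 135/278, 35/278).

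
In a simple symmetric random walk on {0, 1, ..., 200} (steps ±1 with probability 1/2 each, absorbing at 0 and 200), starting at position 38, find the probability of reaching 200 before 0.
P(hit 200 before 0) = 38/200 = 19/100

Let u_k = P(hit 200 before 0 | start at k). Then u_0 = 0, u_200 = 1, and u_k = u_{k-1}/2 + u_{k+1}/2 for 1 ≤ k ≤ 199. This harmonic recurrence is solved by u_k = k/200, giving u_38 = 38/200 = 19/100.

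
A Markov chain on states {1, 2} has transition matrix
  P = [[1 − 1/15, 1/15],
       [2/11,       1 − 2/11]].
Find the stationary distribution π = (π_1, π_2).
π_1 = 30/41, π_2 = 11/41

Solve πP = π with π_1 + π_2 = 1. From πP = π: π_1 · (1 − 1/15) + π_2 · 2/11 = π_1 ⇒ π_2 · 2/11 = π_1 · 1/15 ⇒ π_2/π_1 = (1/15)/(2/11) = 11/30. Together with π_1 + π_2 = 1:
  π_1 = (2/11)/(1/15 + 2/11) = (2/11)/(41/165) = 30/41,
  π_2 = (1/15)/(1/15 + 2/11) = (1/15)/(41/165) = 11/41.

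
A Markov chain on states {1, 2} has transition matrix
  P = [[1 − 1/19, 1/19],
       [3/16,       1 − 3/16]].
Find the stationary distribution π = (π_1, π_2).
π_1 = 57/73, π_2 = 16/73

Solve πP = π with π_1 + π_2 = 1. From πP = π: π_1 · (1 − 1/19) + π_2 · 3/16 = π_1 ⇒ π_2 · 3/16 = π_1 · 1/19 ⇒ π_2/π_1 = (1/19)/(3/16) = 16/57. Together with π_1 + π_2 = 1:
  π_1 = (3/16)/(1/19 + 3/16) = (3/16)/(73/304) = 57/73,
  π_2 = (1/19)/(1/19 + 3/16) = (1/19)/(73/304) = 16/73.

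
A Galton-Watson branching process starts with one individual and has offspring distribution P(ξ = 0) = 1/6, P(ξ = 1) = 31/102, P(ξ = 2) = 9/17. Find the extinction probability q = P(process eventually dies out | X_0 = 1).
q = 17/54

The pgf is f(s) = 1/6 + 31/102·s + 9/17·s². The extinction probability q is the smallest fixed point of f in [0, 1]. Setting s = f(s):
  9/17·s² + (31/102 − 1)·s + 1/6 = 0
  9/17·s² − (1/6 + 9/17)·s + 1/6 = 0
which factors as (s − 1)·(9/17·s − 1/6) = 0, giving roots s = 1 and s = (1/6)/(9/17) = 17/54.
Mean offspring μ = 31/102 + 2·9/17 = 139/102 > 1 (supercritical), so q < 1. The extinction probability is the smaller root: q = (1/6)/(9/17) = 17/54.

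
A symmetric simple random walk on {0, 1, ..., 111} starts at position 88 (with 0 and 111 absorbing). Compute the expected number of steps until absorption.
E[τ | X_0 = 88] = 2024

Let v_k = E[τ | X_0 = k]. Boundary: v_0 = v_111 = 0. Recurrence: v_k = 1 + (v_{k-1} + v_{k+1})/2 for 1 ≤ k ≤ 110. The particular solution to v_k − (v_{k-1} + v_{k+1})/2 = 1 is v_k = −k^2. Adding homogeneous solution A + B k and matching boundaries gives v_k = k (111 − k). Substituting k = 88: v_88 = 88 · 23 = 2024.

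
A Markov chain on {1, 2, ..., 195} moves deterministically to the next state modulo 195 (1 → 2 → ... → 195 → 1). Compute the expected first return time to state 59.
E[T_59 | X_0 = 59] = 195

The chain cycles deterministically, so starting at state 59 it returns in exactly 195 steps. Equivalently, the stationary distribution is uniform π_j = 1/195 for every state j, so by Kac's formula E[T_59] = 1/π_59 = 195.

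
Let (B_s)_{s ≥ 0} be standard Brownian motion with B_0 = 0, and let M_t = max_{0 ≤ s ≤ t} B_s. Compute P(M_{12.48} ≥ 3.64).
P(M_{12.48} ≥ 3.64) = 2·P(B_{12.48} ≥ 3.64) = 2(1 − Φ(3.64/√12.48)) ≈ 0.3028

By the reflection principle for Brownian motion, P(M_t ≥ a) = 2 · P(B_t ≥ a) for a ≥ 0. Since B_t ~ N(0, t), P(B_t ≥ 3.64) = 1 − Φ(3.64/√t) = 1 − Φ(3.64/√12.48) = 1 − Φ(1.0304). So
  P(M_{12.48} ≥ 3.64) = 2(1 − Φ(1.0304)) ≈ 0.3028.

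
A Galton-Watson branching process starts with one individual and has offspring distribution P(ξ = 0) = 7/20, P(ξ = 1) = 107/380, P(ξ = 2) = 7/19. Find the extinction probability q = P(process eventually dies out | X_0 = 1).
q = 19/20

The pgf is f(s) = 7/20 + 107/380·s + 7/19·s². The extinction probability q is the smallest fixed point of f in [0, 1]. Setting s = f(s):
  7/19·s² + (107/380 − 1)·s + 7/20 = 0
  7/19·s² − (7/20 + 7/19)·s + 7/20 = 0
which factors as (s − 1)·(7/19·s − 7/20) = 0, giving roots s = 1 and s = (7/20)/(7/19) = 19/20.
Mean offspring μ = 107/380 + 2·7/19 = 387/380 > 1 (supercritical), so q < 1. The extinction probability is the smaller root: q = (7/20)/(7/19) = 19/20.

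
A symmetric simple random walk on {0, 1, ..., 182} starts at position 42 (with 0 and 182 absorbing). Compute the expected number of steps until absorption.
E[τ | X_0 = 42] = 5880

Let v_k = E[τ | X_0 = k]. Boundary: v_0 = v_182 = 0. Recurrence: v_k = 1 + (v_{k-1} + v_{k+1})/2 for 1 ≤ k ≤ 181. The particular solution to v_k − (v_{k-1} + v_{k+1})/2 = 1 is v_k = −k^2. Adding homogeneous solution A + B k and matching boundaries gives v_k = k (182 − k). Substituting k = 42: v_42 = 42 · 140 = 5880.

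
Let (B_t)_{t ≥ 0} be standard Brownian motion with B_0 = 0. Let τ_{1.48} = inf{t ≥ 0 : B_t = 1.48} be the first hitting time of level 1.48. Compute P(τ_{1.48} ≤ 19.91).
P(τ_{1.48} ≤ 19.91) = 2(1 − Φ(1.48/√19.91)) = 2(1 − Φ(0.3317)) ≈ 0.7401

By the reflection principle for standard BM, P(τ_b ≤ t) = 2 · P(B_t ≥ b). Since B_t ~ N(0, t), P(B_t ≥ 1.48) = 1 − Φ(1.48/√t) = 1 − Φ(1.48/√19.91) = 1 − Φ(0.3317) ≈ 0.37006. Doubling: P(τ_{1.48} ≤ 19.91) ≈ 2 · 0.37006 = 0.74012 ≈ 0.7401.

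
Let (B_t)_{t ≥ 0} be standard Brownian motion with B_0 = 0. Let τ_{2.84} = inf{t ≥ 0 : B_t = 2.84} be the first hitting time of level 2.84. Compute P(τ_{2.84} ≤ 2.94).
P(τ_{2.84} ≤ 2.94) = 2(1 − Φ(2.84/√2.94)) = 2(1 − Φ(1.6563)) ≈ 0.0977

By the reflection principle for standard BM, P(τ_b ≤ t) = 2 · P(B_t ≥ b). Since B_t ~ N(0, t), P(B_t ≥ 2.84) = 1 − Φ(2.84/√t) = 1 − Φ(2.84/√2.94) = 1 − Φ(1.6563) ≈ 0.04883. Doubling: P(τ_{2.84} ≤ 2.94) ≈ 2 · 0.04883 = 0.09766 ≈ 0.0977.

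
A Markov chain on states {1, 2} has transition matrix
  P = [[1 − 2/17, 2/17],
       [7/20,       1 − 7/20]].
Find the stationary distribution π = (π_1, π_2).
π_1 = 119/159, π_2 = 40/159

Solve πP = π with π_1 + π_2 = 1. From πP = π: π_1 · (1 − 2/17) + π_2 · 7/20 = π_1 ⇒ π_2 · 7/20 = π_1 · 2/17 ⇒ π_2/π_1 = (2/17)/(7/20) = 40/119. Together with π_1 + π_2 = 1:
  π_1 = (7/20)/(2/17 + 7/20) = (7/20)/(159/340) = 119/159,
  π_2 = (2/17)/(2/17 + 7/20) = (2/17)/(159/340) = 40/159.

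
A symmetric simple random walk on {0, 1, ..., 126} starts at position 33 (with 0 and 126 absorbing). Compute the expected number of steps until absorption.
E[τ | X_0 = 33] = 3069

Let v_k = E[τ | X_0 = k]. Boundary: v_0 = v_126 = 0. Recurrence: v_k = 1 + (v_{k-1} + v_{k+1})/2 for 1 ≤ k ≤ 125. The particular solution to v_k − (v_{k-1} + v_{k+1})/2 = 1 is v_k = −k^2. Adding homogeneous solution A + B k and matching boundaries gives v_k = k (126 − k). Substituting k = 33: v_33 = 33 · 93 = 3069.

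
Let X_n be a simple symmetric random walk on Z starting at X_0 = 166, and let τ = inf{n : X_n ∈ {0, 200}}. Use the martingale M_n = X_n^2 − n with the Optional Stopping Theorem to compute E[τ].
E[τ] = 5644

M_n = X_n^2 − n is a martingale (since E[X_{n+1}^2 | F_n] = X_n^2 + 1). By OST (τ has finite mean in a bounded region), E[M_τ] = E[M_0] = X_0^2 − 0 = 166^2 = 27556. Also E[M_τ] = E[X_τ^2] − E[τ]. The walk exits at 0 or 200, with P(hit 200 first) = 166/200, so E[X_τ^2] = 200^2 · 166/200 + 0 = 33200. Thus E[τ] = E[X_τ^2] − E[M_τ] = 33200 − 27556 = 5644 = 166(200 − 166) = 5644.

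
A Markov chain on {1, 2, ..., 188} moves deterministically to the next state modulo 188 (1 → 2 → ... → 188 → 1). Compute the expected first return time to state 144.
E[T_144 | X_0 = 144] = 188

The chain cycles deterministically, so starting at state 144 it returns in exactly 188 steps. Equivalently, the stationary distribution is uniform π_j = 1/188 for every state j, so by Kac's formula E[T_144] = 1/π_144 = 188.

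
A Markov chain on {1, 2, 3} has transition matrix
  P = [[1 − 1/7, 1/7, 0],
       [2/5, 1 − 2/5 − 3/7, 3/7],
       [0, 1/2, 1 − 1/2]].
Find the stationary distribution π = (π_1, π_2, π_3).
π = (98/163, 35/163, 30/163)

This is a birth-death chain on three states, which satisfies detailed balance: π_1 · P_{12} = π_2 · P_{21} and π_2 · P_{23} = π_3 · P_{32}.
From π_1 · 1/7 = π_2 · 2/5: π_2/π_1 = (1/7)/(2/5) = 5/14.
From π_2 · 3/7 = π_3 · 1/2: π_3/π_2 = (3/7)/(1/2) = 6/7.
Take π_1 proportional to 1; then unnormalized π = (1, 5/14, 15/49). Normalize by dividing by the sum 163/98:
  π = (98/163, 35/163, 30/163).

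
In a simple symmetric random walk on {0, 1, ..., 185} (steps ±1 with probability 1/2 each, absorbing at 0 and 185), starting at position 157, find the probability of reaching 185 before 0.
P(hit 185 before 0) = 157/185

Let u_k = P(hit 185 before 0 | start at k). Then u_0 = 0, u_185 = 1, and u_k = u_{k-1}/2 + u_{k+1}/2 for 1 ≤ k ≤ 184. This harmonic recurrence is solved by u_k = k/185, giving u_157 = 157/185.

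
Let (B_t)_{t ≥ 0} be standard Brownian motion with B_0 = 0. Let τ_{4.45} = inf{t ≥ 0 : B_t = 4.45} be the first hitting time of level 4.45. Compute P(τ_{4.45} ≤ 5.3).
P(τ_{4.45} ≤ 5.3) = 2(1 − Φ(4.45/√5.3)) = 2(1 − Φ(1.9330)) ≈ 0.0532

By the reflection principle for standard BM, P(τ_b ≤ t) = 2 · P(B_t ≥ b). Since B_t ~ N(0, t), P(B_t ≥ 4.45) = 1 − Φ(4.45/√t) = 1 − Φ(4.45/√5.3) = 1 − Φ(1.9330) ≈ 0.02662. Doubling: P(τ_{4.45} ≤ 5.3) ≈ 2 · 0.02662 = 0.05324 ≈ 0.0532.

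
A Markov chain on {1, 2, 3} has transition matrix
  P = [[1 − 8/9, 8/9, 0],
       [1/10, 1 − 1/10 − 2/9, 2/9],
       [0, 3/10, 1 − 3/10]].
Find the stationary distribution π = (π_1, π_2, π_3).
π = (243/4003, 2160/4003, 1600/4003)

This is a birth-death chain on three states, which satisfies detailed balance: π_1 · P_{12} = π_2 · P_{21} and π_2 · P_{23} = π_3 · P_{32}.
From π_1 · 8/9 = π_2 · 1/10: π_2/π_1 = (8/9)/(1/10) = 80/9.
From π_2 · 2/9 = π_3 · 3/10: π_3/π_2 = (2/9)/(3/10) = 20/27.
Take π_1 proportional to 1; then unnormalized π = (1, 80/9, 1600/243). Normalize by dividing by the sum 4003/243:
  π = (243/4003, 2160/4003, 1600/4003).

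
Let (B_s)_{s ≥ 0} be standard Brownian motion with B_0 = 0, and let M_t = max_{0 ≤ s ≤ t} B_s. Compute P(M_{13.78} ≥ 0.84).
P(M_{13.78} ≥ 0.84) = 2·P(B_{13.78} ≥ 0.84) = 2(1 − Φ(0.84/√13.78)) ≈ 0.8210

By the reflection principle for Brownian motion, P(M_t ≥ a) = 2 · P(B_t ≥ a) for a ≥ 0. Since B_t ~ N(0, t), P(B_t ≥ 0.84) = 1 − Φ(0.84/√t) = 1 − Φ(0.84/√13.78) = 1 − Φ(0.2263). So
  P(M_{13.78} ≥ 0.84) = 2(1 − Φ(0.2263)) ≈ 0.8210.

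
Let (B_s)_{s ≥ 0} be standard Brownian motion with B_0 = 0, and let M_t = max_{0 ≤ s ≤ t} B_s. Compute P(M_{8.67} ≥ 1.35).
P(M_{8.67} ≥ 1.35) = 2·P(B_{8.67} ≥ 1.35) = 2(1 − Φ(1.35/√8.67)) ≈ 0.6466

By the reflection principle for Brownian motion, P(M_t ≥ a) = 2 · P(B_t ≥ a) for a ≥ 0. Since B_t ~ N(0, t), P(B_t ≥ 1.35) = 1 − Φ(1.35/√t) = 1 − Φ(1.35/√8.67) = 1 − Φ(0.4585). So
  P(M_{8.67} ≥ 1.35) = 2(1 − Φ(0.4585)) ≈ 0.6466.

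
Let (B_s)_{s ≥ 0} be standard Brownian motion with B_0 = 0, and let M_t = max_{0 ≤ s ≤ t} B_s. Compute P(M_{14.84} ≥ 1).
P(M_{14.84} ≥ 1) = 2·P(B_{14.84} ≥ 1) = 2(1 − Φ(1/√14.84)) ≈ 0.7952

By the reflection principle for Brownian motion, P(M_t ≥ a) = 2 · P(B_t ≥ a) for a ≥ 0. Since B_t ~ N(0, t), P(B_t ≥ 1) = 1 − Φ(1/√t) = 1 − Φ(1/√14.84) = 1 − Φ(0.2596). So
  P(M_{14.84} ≥ 1) = 2(1 − Φ(0.2596)) ≈ 0.7952.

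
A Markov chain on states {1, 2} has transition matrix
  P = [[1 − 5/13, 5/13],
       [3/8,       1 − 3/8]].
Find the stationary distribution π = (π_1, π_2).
π_1 = 39/79, π_2 = 40/79

Solve πP = π with π_1 + π_2 = 1. From πP = π: π_1 · (1 − 5/13) + π_2 · 3/8 = π_1 ⇒ π_2 · 3/8 = π_1 · 5/13 ⇒ π_2/π_1 = (5/13)/(3/8) = 40/39. Together with π_1 + π_2 = 1:
  π_1 = (3/8)/(5/13 + 3/8) = (3/8)/(79/104) = 39/79,
  π_2 = (5/13)/(5/13 + 3/8) = (5/13)/(79/104) = 40/79.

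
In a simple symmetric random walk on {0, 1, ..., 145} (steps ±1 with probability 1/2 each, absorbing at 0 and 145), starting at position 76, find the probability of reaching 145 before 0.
P(hit 145 before 0) = 76/145

Let u_k = P(hit 145 before 0 | start at k). Then u_0 = 0, u_145 = 1, and u_k = u_{k-1}/2 + u_{k+1}/2 for 1 ≤ k ≤ 144. This harmonic recurrence is solved by u_k = k/145, giving u_76 = 76/145.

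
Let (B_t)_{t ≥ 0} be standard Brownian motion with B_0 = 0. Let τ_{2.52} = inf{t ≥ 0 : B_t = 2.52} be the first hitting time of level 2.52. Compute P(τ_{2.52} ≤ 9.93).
P(τ_{2.52} ≤ 9.93) = 2(1 − Φ(2.52/√9.93)) = 2(1 − Φ(0.7997)) ≈ 0.4239

By the reflection principle for standard BM, P(τ_b ≤ t) = 2 · P(B_t ≥ b). Since B_t ~ N(0, t), P(B_t ≥ 2.52) = 1 − Φ(2.52/√t) = 1 − Φ(2.52/√9.93) = 1 − Φ(0.7997) ≈ 0.21194. Doubling: P(τ_{2.52} ≤ 9.93) ≈ 2 · 0.21194 = 0.42388 ≈ 0.4239.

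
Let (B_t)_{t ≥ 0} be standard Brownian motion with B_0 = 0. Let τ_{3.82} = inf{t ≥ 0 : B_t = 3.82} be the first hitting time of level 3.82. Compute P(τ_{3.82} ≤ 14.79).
P(τ_{3.82} ≤ 14.79) = 2(1 − Φ(3.82/√14.79)) = 2(1 − Φ(0.9933)) ≈ 0.3206

By the reflection principle for standard BM, P(τ_b ≤ t) = 2 · P(B_t ≥ b). Since B_t ~ N(0, t), P(B_t ≥ 3.82) = 1 − Φ(3.82/√t) = 1 − Φ(3.82/√14.79) = 1 − Φ(0.9933) ≈ 0.16028. Doubling: P(τ_{3.82} ≤ 14.79) ≈ 2 · 0.16028 = 0.32056 ≈ 0.3206.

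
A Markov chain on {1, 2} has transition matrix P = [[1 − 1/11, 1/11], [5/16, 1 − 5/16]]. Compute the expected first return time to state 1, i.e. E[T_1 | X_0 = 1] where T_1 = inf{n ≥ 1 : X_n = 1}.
E[T_1 | X_0 = 1] = 1/π_1 = 71/55

For an irreducible recurrent Markov chain with stationary distribution π, E[T_i | X_0 = i] = 1/π_i (Kac's formula). Here π_1 = (5/16)/(1/11 + 5/16) = (5/16)/(71/176) = 55/71, so E[T_1 | X_0 = 1] = 1/π_1 = (1/11 + 5/16)/(5/16) = (71/176)/(5/16) = 71/55.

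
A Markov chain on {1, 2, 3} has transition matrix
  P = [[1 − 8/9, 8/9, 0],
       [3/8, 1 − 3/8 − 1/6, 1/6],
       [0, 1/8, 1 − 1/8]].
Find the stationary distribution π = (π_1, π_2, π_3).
π = (81/529, 192/529, 256/529)

This is a birth-death chain on three states, which satisfies detailed balance: π_1 · P_{12} = π_2 · P_{21} and π_2 · P_{23} = π_3 · P_{32}.
From π_1 · 8/9 = π_2 · 3/8: π_2/π_1 = (8/9)/(3/8) = 64/27.
From π_2 · 1/6 = π_3 · 1/8: π_3/π_2 = (1/6)/(1/8) = 4/3.
Take π_1 proportional to 1; then unnormalized π = (1, 64/27, 256/81). Normalize by dividing by the sum 529/81:
  π = (81/529, 192/529, 256/529).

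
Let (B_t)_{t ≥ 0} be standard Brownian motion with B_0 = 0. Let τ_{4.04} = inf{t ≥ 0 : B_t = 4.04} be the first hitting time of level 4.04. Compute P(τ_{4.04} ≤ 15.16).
P(τ_{4.04} ≤ 15.16) = 2(1 − Φ(4.04/√15.16)) = 2(1 − Φ(1.0376)) ≈ 0.2995

By the reflection principle for standard BM, P(τ_b ≤ t) = 2 · P(B_t ≥ b). Since B_t ~ N(0, t), P(B_t ≥ 4.04) = 1 − Φ(4.04/√t) = 1 − Φ(4.04/√15.16) = 1 − Φ(1.0376) ≈ 0.14973. Doubling: P(τ_{4.04} ≤ 15.16) ≈ 2 · 0.14973 = 0.29946 ≈ 0.2995.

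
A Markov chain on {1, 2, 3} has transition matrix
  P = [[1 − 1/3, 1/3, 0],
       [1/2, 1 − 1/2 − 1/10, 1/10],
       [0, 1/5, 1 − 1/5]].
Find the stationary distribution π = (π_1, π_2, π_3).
π = (1/2, 1/3, 1/6)

This is a birth-death chain on three states, which satisfies detailed balance: π_1 · P_{12} = π_2 · P_{21} and π_2 · P_{23} = π_3 · P_{32}.
From π_1 · 1/3 = π_2 · 1/2: π_2/π_1 = (1/3)/(1/2) = 2/3.
From π_2 · 1/10 = π_3 · 1/5: π_3/π_2 = (1/10)/(1/5) = 1/2.
Take π_1 proportional to 1; then unnormalized π = (1, 2/3, 1/3). Normalize by dividing by the sum 2:
  π = (1/2, 1/3, 1/6).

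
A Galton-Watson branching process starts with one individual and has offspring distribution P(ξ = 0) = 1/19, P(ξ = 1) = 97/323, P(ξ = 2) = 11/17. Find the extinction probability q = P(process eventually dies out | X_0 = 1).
q = 17/209

The pgf is f(s) = 1/19 + 97/323·s + 11/17·s². The extinction probability q is the smallest fixed point of f in [0, 1]. Setting s = f(s):
  11/17·s² + (97/323 − 1)·s + 1/19 = 0
  11/17·s² − (1/19 + 11/17)·s + 1/19 = 0
which factors as (s − 1)·(11/17·s − 1/19) = 0, giving roots s = 1 and s = (1/19)/(11/17) = 17/209.
Mean offspring μ = 97/323 + 2·11/17 = 515/323 > 1 (supercritical), so q < 1. The extinction probability is the smaller root: q = (1/19)/(11/17) = 17/209.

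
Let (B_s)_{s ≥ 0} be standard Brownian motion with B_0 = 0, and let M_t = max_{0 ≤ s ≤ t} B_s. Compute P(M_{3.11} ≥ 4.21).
P(M_{3.11} ≥ 4.21) = 2·P(B_{3.11} ≥ 4.21) = 2(1 − Φ(4.21/√3.11)) ≈ 0.0170

By the reflection principle for Brownian motion, P(M_t ≥ a) = 2 · P(B_t ≥ a) for a ≥ 0. Since B_t ~ N(0, t), P(B_t ≥ 4.21) = 1 − Φ(4.21/√t) = 1 − Φ(4.21/√3.11) = 1 − Φ(2.3873). So
  P(M_{3.11} ≥ 4.21) = 2(1 − Φ(2.3873)) ≈ 0.0170.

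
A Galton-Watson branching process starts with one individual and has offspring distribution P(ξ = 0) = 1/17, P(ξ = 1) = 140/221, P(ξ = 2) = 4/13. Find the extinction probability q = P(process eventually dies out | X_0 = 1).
q = 13/68

The pgf is f(s) = 1/17 + 140/221·s + 4/13·s². The extinction probability q is the smallest fixed point of f in [0, 1]. Setting s = f(s):
  4/13·s² + (140/221 − 1)·s + 1/17 = 0
  4/13·s² − (1/17 + 4/13)·s + 1/17 = 0
which factors as (s − 1)·(4/13·s − 1/17) = 0, giving roots s = 1 and s = (1/17)/(4/13) = 13/68.
Mean offspring μ = 140/221 + 2·4/13 = 276/221 > 1 (supercritical), so q < 1. The extinction probability is the smaller root: q = (1/17)/(4/13) = 13/68.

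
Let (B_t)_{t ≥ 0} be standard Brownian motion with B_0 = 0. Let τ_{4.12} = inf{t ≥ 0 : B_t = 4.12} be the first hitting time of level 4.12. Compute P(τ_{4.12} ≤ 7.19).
P(τ_{4.12} ≤ 7.19) = 2(1 − Φ(4.12/√7.19)) = 2(1 − Φ(1.5365)) ≈ 0.1244

By the reflection principle for standard BM, P(τ_b ≤ t) = 2 · P(B_t ≥ b). Since B_t ~ N(0, t), P(B_t ≥ 4.12) = 1 − Φ(4.12/√t) = 1 − Φ(4.12/√7.19) = 1 − Φ(1.5365) ≈ 0.06221. Doubling: P(τ_{4.12} ≤ 7.19) ≈ 2 · 0.06221 = 0.12442 ≈ 0.1244.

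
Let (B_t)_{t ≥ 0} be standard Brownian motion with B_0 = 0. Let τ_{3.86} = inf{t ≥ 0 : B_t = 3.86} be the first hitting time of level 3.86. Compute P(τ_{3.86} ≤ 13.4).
P(τ_{3.86} ≤ 13.4) = 2(1 − Φ(3.86/√13.4)) = 2(1 − Φ(1.0545)) ≈ 0.2917

By the reflection principle for standard BM, P(τ_b ≤ t) = 2 · P(B_t ≥ b). Since B_t ~ N(0, t), P(B_t ≥ 3.86) = 1 − Φ(3.86/√t) = 1 − Φ(3.86/√13.4) = 1 − Φ(1.0545) ≈ 0.14583. Doubling: P(τ_{3.86} ≤ 13.4) ≈ 2 · 0.14583 = 0.29166 ≈ 0.2917.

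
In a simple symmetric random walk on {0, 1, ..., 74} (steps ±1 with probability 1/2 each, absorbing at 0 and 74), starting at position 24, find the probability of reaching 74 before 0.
P(hit 74 before 0) = 24/74 = 12/37

Let u_k = P(hit 74 before 0 | start at k). Then u_0 = 0, u_74 = 1, and u_k = u_{k-1}/2 + u_{k+1}/2 for 1 ≤ k ≤ 73. This harmonic recurrence is solved by u_k = k/74, giving u_24 = 24/74 = 12/37.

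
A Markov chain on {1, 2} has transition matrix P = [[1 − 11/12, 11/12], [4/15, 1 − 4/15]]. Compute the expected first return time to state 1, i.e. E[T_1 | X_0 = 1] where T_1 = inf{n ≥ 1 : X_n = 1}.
E[T_1 | X_0 = 1] = 1/π_1 = 71/16

For an irreducible recurrent Markov chain with stationary distribution π, E[T_i | X_0 = i] = 1/π_i (Kac's formula). Here π_1 = (4/15)/(11/12 + 4/15) = (4/15)/(71/60) = 16/71, so E[T_1 | X_0 = 1] = 1/π_1 = (11/12 + 4/15)/(4/15) = (71/60)/(4/15) = 71/16.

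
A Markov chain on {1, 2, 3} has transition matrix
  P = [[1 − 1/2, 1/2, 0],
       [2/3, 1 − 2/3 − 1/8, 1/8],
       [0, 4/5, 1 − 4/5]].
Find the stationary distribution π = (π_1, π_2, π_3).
π = (128/239, 96/239, 15/239)

This is a birth-death chain on three states, which satisfies detailed balance: π_1 · P_{12} = π_2 · P_{21} and π_2 · P_{23} = π_3 · P_{32}.
From π_1 · 1/2 = π_2 · 2/3: π_2/π_1 = (1/2)/(2/3) = 3/4.
From π_2 · 1/8 = π_3 · 4/5: π_3/π_2 = (1/8)/(4/5) = 5/32.
Take π_1 proportional to 1; then unnormalized π = (1, 3/4, 15/128). Normalize by dividing by the sum 239/128:
  π = (128/239, 96/239, 15/239).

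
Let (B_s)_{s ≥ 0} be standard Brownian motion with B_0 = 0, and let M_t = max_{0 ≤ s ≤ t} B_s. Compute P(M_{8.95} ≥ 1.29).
P(M_{8.95} ≥ 1.29) = 2·P(B_{8.95} ≥ 1.29) = 2(1 − Φ(1.29/√8.95)) ≈ 0.6663

By the reflection principle for Brownian motion, P(M_t ≥ a) = 2 · P(B_t ≥ a) for a ≥ 0. Since B_t ~ N(0, t), P(B_t ≥ 1.29) = 1 − Φ(1.29/√t) = 1 − Φ(1.29/√8.95) = 1 − Φ(0.4312). So
  P(M_{8.95} ≥ 1.29) = 2(1 − Φ(0.4312)) ≈ 0.6663.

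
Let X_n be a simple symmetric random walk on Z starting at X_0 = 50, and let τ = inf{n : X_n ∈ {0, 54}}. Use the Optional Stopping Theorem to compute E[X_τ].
E[X_τ] = 50

X_n is a martingale and τ is a bounded-mean stopping time (indeed τ is finite a.s. with bounded expectation since the walk is in a bounded region). By the OST, E[X_τ] = E[X_0] = 50. Equivalently: E[X_τ] = 54 · P(hit 54 first) + 0 · P(hit 0 first) = 54 · (50/54) = 50.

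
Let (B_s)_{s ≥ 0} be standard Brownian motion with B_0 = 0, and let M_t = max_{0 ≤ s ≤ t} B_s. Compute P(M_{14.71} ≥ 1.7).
P(M_{14.71} ≥ 1.7) = 2·P(B_{14.71} ≥ 1.7) = 2(1 − Φ(1.7/√14.71)) ≈ 0.6576

By the reflection principle for Brownian motion, P(M_t ≥ a) = 2 · P(B_t ≥ a) for a ≥ 0. Since B_t ~ N(0, t), P(B_t ≥ 1.7) = 1 − Φ(1.7/√t) = 1 − Φ(1.7/√14.71) = 1 − Φ(0.4432). So
  P(M_{14.71} ≥ 1.7) = 2(1 − Φ(0.4432)) ≈ 0.6576.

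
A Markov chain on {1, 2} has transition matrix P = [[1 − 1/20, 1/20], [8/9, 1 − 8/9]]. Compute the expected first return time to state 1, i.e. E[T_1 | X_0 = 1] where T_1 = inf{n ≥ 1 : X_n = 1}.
E[T_1 | X_0 = 1] = 1/π_1 = 169/160

For an irreducible recurrent Markov chain with stationary distribution π, E[T_i | X_0 = i] = 1/π_i (Kac's formula). Here π_1 = (8/9)/(1/20 + 8/9) = (8/9)/(169/180) = 160/169, so E[T_1 | X_0 = 1] = 1/π_1 = (1/20 + 8/9)/(8/9) = (169/180)/(8/9) = 169/160.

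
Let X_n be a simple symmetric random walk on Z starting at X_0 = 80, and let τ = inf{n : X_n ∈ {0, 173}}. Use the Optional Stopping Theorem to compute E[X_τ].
E[X_τ] = 80

X_n is a martingale and τ is a bounded-mean stopping time (indeed τ is finite a.s. with bounded expectation since the walk is in a bounded region). By the OST, E[X_τ] = E[X_0] = 80. Equivalently: E[X_τ] = 173 · P(hit 173 first) + 0 · P(hit 0 first) = 173 · (80/173) = 80.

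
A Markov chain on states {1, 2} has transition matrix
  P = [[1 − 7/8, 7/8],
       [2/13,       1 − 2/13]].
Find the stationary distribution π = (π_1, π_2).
π_1 = 16/107, π_2 = 91/107

Solve πP = π with π_1 + π_2 = 1. From πP = π: π_1 · (1 − 7/8) + π_2 · 2/13 = π_1 ⇒ π_2 · 2/13 = π_1 · 7/8 ⇒ π_2/π_1 = (7/8)/(2/13) = 91/16. Together with π_1 + π_2 = 1:
  π_1 = (2/13)/(7/8 + 2/13) = (2/13)/(107/104) = 16/107,
  π_2 = (7/8)/(7/8 + 2/13) = (7/8)/(107/104) = 91/107.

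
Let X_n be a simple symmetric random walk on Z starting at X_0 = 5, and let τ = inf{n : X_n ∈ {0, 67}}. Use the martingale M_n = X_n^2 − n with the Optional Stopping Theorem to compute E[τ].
E[τ] = 310

M_n = X_n^2 − n is a martingale (since E[X_{n+1}^2 | F_n] = X_n^2 + 1). By OST (τ has finite mean in a bounded region), E[M_τ] = E[M_0] = X_0^2 − 0 = 5^2 = 25. Also E[M_τ] = E[X_τ^2] − E[τ]. The walk exits at 0 or 67, with P(hit 67 first) = 5/67, so E[X_τ^2] = 67^2 · 5/67 + 0 = 335. Thus E[τ] = E[X_τ^2] − E[M_τ] = 335 − 25 = 310 = 5(67 − 5) = 310.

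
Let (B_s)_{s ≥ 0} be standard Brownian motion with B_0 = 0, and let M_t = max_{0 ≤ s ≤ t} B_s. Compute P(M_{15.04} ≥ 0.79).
P(M_{15.04} ≥ 0.79) = 2·P(B_{15.04} ≥ 0.79) = 2(1 − Φ(0.79/√15.04)) ≈ 0.8386

By the reflection principle for Brownian motion, P(M_t ≥ a) = 2 · P(B_t ≥ a) for a ≥ 0. Since B_t ~ N(0, t), P(B_t ≥ 0.79) = 1 − Φ(0.79/√t) = 1 − Φ(0.79/√15.04) = 1 − Φ(0.2037). So
  P(M_{15.04} ≥ 0.79) = 2(1 − Φ(0.2037)) ≈ 0.8386.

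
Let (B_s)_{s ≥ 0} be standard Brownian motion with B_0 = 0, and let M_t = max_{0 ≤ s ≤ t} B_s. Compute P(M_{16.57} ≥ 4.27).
P(M_{16.57} ≥ 4.27) = 2·P(B_{16.57} ≥ 4.27) = 2(1 − Φ(4.27/√16.57)) ≈ 0.2942

By the reflection principle for Brownian motion, P(M_t ≥ a) = 2 · P(B_t ≥ a) for a ≥ 0. Since B_t ~ N(0, t), P(B_t ≥ 4.27) = 1 − Φ(4.27/√t) = 1 − Φ(4.27/√16.57) = 1 − Φ(1.0490). So
  P(M_{16.57} ≥ 4.27) = 2(1 − Φ(1.0490)) ≈ 0.2942.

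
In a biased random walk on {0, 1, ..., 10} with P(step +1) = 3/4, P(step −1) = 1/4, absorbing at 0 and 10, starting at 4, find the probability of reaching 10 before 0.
P(hit 10 before 0) = (1 − (1/3)^4) / (1 − (1/3)^10) = 7290/7381

Let u_k denote P(reach 10 before 0 | start at k). Boundary: u_0 = 0, u_10 = 1. Recurrence: u_k = 3/4·u_{k+1} + 1/4·u_{k-1} for 1 ≤ k ≤ 9. Try u_k = A + B·r^k with r = q/p = (1/4)/(3/4) = 1/3. Substitution satisfies the recurrence; boundary conditions give:
  u_k = (1 − r^k) / (1 − r^N) = (1 − (1/3)^4) / (1 − (1/3)^10) = 7290/7381.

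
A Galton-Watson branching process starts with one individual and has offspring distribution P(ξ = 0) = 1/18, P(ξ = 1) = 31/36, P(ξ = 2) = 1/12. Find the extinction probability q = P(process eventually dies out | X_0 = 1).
q = 2/3

The pgf is f(s) = 1/18 + 31/36·s + 1/12·s². The extinction probability q is the smallest fixed point of f in [0, 1]. Setting s = f(s):
  1/12·s² + (31/36 − 1)·s + 1/18 = 0
  1/12·s² − (1/18 + 1/12)·s + 1/18 = 0
which factors as (s − 1)·(1/12·s − 1/18) = 0, giving roots s = 1 and s = (1/18)/(1/12) = 2/3.
Mean offspring μ = 31/36 + 2·1/12 = 37/36 > 1 (supercritical), so q < 1. The extinction probability is the smaller root: q = (1/18)/(1/12) = 2/3.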